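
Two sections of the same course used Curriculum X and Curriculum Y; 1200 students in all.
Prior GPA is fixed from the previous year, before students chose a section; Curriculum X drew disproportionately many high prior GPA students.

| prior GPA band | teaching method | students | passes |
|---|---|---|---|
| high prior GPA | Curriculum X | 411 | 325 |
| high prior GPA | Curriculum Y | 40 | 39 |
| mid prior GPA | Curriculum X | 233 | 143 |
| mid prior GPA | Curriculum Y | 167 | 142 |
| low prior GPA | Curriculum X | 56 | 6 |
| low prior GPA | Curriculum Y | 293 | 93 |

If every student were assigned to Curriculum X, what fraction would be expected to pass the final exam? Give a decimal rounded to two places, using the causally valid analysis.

Nothing the teaching method does changes prior GPA band; the imbalance is an allocation artefact. With prior GPA band also predicting the outcome, the pooled figure is confounded, and the within-stratum comparison is the causal one.
Standardising Curriculum X to the population prior GPA band mix: 0.376·325/411 + 0.333·143/233 + 0.291·6/56 = 0.533.

0.53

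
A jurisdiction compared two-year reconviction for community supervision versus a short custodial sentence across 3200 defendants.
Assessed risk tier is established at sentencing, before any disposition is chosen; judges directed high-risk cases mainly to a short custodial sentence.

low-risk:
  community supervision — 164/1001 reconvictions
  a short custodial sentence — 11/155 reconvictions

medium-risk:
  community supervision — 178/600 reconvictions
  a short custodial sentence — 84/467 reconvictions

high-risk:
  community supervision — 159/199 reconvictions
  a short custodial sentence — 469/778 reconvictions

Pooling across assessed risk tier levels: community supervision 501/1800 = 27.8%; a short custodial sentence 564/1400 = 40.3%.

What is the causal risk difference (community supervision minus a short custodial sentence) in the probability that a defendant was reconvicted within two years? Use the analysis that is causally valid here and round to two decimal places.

+0.13

Assessed risk tier satisfies the back-door criterion: it is not a descendant of the disposition, and it blocks the spurious path from disposition to outcome. Adjusting for it (i.e., using the within-assessed risk tier rates) gives the causal effect.
Adjusting over the population distribution of assessed risk tier: 0.361·(0.164−0.071) + 0.333·(0.297−0.180) + 0.305·(0.799−0.603) = +0.132.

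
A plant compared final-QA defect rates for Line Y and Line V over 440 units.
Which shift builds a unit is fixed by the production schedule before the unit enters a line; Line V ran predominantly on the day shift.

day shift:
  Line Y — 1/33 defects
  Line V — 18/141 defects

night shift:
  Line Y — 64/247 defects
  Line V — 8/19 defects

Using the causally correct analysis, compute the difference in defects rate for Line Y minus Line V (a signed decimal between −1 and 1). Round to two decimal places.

Nothing the line does changes shift; the imbalance is an allocation artefact. With shift also predicting the outcome, the pooled figure is confounded, and the within-stratum comparison is the causal one.
Adjusting over the population distribution of shift: 0.395·(0.030−0.128) + 0.605·(0.259−0.421) = -0.136.

-0.14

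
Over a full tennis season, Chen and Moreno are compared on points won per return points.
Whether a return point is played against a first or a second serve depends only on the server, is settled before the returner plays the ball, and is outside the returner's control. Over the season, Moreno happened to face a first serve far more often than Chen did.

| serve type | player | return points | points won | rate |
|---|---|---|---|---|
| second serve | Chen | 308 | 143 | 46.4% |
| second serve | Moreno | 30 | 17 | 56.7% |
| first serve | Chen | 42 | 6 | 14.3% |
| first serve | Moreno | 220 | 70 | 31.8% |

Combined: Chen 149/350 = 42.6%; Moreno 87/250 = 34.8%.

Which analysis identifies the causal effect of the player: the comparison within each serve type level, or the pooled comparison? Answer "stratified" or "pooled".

stratified

Within every serve type level Moreno has the higher rate, yet pooled Chen does — Simpson's reversal.
Nothing the player does changes serve type; the imbalance is an allocation artefact. With serve type also predicting the outcome, the pooled figure is confounded, and the within-stratum comparison is the causal one.
Within each level — second serve: 46.4% vs 56.7%; first serve: 14.3% vs 31.8% — Moreno is higher every time.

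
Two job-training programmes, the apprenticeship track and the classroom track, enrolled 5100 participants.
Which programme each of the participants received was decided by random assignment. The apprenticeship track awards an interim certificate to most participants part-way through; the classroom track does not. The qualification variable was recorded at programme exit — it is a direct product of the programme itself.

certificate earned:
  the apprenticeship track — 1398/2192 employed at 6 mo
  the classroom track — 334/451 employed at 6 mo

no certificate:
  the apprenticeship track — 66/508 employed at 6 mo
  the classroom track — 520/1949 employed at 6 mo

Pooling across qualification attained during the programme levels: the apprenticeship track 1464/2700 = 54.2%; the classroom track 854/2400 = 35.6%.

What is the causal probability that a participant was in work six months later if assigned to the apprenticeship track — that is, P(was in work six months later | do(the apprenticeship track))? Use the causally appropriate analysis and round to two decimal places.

0.54

Qualification attained during the programme is downstream of the programme. One should not condition on a consequence of treatment, so the overall rates are the right comparison.
So P(outcome | do(the apprenticeship track)) is just the pooled rate for the apprenticeship track: 1464/2700 = 0.542.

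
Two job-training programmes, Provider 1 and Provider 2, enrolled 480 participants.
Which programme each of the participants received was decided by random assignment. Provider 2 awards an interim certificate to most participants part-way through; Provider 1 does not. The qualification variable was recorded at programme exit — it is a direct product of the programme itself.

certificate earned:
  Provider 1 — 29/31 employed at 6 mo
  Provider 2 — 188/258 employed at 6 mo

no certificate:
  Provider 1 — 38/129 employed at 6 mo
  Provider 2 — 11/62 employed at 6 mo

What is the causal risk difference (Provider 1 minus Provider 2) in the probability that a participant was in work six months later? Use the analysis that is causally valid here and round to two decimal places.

The stratified and pooled comparisons disagree (Provider 1 wins within each qualification attained during the programme; Provider 2 wins overall), so the answer turns on the causal role of qualification attained during the programme.
Stratifying would compare programmes among participants the programmes themselves sorted into qualification attained during the programme groups — a form of selection on an intermediate. The unconditioned pooled rates give the total causal effect.
The causal difference is the pooled difference: 0.419 − 0.622 = -0.203.

-0.20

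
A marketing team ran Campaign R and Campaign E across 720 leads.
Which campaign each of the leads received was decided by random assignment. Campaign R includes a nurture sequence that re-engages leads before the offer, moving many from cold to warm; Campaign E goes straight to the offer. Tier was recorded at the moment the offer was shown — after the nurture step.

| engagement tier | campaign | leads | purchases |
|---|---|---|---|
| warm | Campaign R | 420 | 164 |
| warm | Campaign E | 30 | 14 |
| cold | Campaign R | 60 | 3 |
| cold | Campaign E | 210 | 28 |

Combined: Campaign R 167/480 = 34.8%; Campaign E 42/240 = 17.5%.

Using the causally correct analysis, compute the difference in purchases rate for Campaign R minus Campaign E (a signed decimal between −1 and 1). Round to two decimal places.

+0.17

Because the campaign influences engagement tier, engagement tier is a post-treatment mediator, not a confounder. Stratifying on it would bias the estimate; the causal effect is the crude pooled difference.
The causal difference is the pooled difference: 0.348 − 0.175 = +0.173.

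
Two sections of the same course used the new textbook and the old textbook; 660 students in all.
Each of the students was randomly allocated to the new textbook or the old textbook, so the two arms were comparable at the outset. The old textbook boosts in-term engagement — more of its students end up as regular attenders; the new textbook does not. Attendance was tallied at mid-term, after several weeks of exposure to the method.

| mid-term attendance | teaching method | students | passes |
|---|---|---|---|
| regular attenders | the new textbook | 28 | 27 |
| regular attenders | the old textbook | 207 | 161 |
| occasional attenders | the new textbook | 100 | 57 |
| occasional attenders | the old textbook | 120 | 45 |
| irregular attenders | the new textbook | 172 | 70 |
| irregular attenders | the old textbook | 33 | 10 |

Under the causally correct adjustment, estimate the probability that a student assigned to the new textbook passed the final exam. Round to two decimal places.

0.51

Within every mid-term attendance level the new textbook has the higher rate, yet pooled the old textbook does — Simpson's reversal.
Because the teaching method influences mid-term attendance, mid-term attendance is a post-treatment mediator, not a confounder. Stratifying on it would bias the estimate; the causal effect is the crude pooled difference.
So P(outcome | do(the new textbook)) is just the pooled rate for the new textbook: 154/300 = 0.513.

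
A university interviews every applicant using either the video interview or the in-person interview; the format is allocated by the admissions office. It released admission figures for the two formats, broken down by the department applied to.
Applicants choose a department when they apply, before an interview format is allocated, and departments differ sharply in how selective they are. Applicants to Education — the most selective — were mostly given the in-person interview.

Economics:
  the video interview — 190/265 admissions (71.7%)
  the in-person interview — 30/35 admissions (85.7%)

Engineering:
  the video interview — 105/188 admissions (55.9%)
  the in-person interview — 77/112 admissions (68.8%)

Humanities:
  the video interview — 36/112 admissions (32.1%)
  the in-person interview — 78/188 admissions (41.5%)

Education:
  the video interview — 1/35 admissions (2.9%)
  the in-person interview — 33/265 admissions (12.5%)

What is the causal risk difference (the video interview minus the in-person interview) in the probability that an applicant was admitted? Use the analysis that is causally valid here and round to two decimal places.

-0.11

Department is set before the interview format has any effect — it is not caused by the interview format — and it independently drives the outcome. That makes it a confounder, so the causal comparison is within department levels.
Adjusting over the population distribution of department: 0.250·(0.717−0.857) + 0.250·(0.559−0.688) + 0.250·(0.321−0.415) + 0.250·(0.029−0.125) = -0.115.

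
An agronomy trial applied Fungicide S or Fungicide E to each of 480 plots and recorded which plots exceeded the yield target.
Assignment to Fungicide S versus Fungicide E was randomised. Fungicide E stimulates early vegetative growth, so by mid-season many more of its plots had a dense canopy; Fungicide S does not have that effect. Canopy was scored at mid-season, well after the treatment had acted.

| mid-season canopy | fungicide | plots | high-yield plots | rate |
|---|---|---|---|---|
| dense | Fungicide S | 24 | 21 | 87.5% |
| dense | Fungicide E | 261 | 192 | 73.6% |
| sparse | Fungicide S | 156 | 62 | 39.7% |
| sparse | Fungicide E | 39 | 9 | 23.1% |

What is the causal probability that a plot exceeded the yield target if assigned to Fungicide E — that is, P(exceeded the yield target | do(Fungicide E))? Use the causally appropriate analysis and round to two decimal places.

Fungicide S is higher inside every mid-season canopy stratum but Fungicide E is higher in aggregate. Whether to stratify depends on how mid-season canopy relates to the fungicide.
Mid-season canopy is downstream of the fungicide. One should not condition on a consequence of treatment, so the overall rates are the right comparison.
So P(outcome | do(Fungicide E)) is just the pooled rate for Fungicide E: 201/300 = 0.670.

0.67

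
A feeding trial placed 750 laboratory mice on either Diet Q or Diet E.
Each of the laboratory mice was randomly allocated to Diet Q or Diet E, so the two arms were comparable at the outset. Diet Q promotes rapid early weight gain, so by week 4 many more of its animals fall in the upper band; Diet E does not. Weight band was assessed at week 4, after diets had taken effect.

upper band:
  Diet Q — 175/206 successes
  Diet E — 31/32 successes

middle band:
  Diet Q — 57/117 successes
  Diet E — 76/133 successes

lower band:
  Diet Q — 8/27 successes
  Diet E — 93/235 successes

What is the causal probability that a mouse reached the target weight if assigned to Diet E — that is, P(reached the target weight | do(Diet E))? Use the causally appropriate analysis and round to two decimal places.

0.50

Diet E is higher inside every week-4 weight band stratum but Diet Q is higher in aggregate. Whether to stratify depends on how week-4 weight band relates to the diet.
Week-4 weight band lies on the pathway diet → week-4 weight band → outcome, so adjusting for it blocks the indirect effect. For the total causal effect of diet, use the unadjusted pooled rates.
So P(outcome | do(Diet E)) is just the pooled rate for Diet E: 200/400 = 0.500.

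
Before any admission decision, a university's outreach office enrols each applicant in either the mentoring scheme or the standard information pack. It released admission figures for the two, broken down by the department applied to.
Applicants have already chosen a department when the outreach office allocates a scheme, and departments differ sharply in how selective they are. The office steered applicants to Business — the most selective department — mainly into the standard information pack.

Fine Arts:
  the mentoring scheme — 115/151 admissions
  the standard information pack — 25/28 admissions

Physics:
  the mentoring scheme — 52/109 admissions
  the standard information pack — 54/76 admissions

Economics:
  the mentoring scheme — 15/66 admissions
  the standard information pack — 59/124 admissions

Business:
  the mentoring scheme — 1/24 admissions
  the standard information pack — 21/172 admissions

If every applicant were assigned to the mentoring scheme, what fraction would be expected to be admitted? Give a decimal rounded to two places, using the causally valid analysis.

the standard information pack is higher inside every department stratum but the mentoring scheme is higher in aggregate. Whether to stratify depends on how department relates to the outreach scheme.
Department satisfies the back-door criterion: it is not a descendant of the outreach scheme, and it blocks the spurious path from outreach scheme to outcome. Adjusting for it (i.e., using the within-department rates) gives the causal effect.
Standardising the mentoring scheme to the population department mix: 0.239·115/151 + 0.247·52/109 + 0.253·15/66 + 0.261·1/24 = 0.368.

0.37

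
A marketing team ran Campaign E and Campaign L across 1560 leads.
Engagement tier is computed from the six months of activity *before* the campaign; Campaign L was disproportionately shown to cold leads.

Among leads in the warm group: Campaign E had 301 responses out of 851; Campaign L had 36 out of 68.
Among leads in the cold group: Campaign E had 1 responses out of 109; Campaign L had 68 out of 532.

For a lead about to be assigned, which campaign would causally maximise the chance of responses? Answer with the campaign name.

Campaign L is higher inside every engagement tier stratum but Campaign E is higher in aggregate. Whether to stratify depends on how engagement tier relates to the campaign.
Here engagement tier is a common cause — it drives both which campaign a case falls under and the outcome. The crude comparison mixes populations; the stratum-specific rates are the causally relevant ones.
Within each level — warm: 35.4% vs 52.9%; cold: 0.9% vs 12.8% — Campaign L is higher every time.

Campaign L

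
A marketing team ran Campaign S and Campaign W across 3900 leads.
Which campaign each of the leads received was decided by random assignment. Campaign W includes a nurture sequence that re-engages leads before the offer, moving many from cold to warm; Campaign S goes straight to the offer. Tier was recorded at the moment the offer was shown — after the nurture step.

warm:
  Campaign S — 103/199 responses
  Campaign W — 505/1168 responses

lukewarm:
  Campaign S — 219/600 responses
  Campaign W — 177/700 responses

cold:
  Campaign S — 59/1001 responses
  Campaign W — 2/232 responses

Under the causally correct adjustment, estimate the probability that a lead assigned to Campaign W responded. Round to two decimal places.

Within every engagement tier level Campaign S has the higher rate, yet pooled Campaign W does — Simpson's reversal.
Stratifying would compare campaigns among leads the campaigns themselves sorted into engagement tier groups — a form of selection on an intermediate. The unconditioned pooled rates give the total causal effect.
So P(outcome | do(Campaign W)) is just the pooled rate for Campaign W: 684/2100 = 0.326.

0.33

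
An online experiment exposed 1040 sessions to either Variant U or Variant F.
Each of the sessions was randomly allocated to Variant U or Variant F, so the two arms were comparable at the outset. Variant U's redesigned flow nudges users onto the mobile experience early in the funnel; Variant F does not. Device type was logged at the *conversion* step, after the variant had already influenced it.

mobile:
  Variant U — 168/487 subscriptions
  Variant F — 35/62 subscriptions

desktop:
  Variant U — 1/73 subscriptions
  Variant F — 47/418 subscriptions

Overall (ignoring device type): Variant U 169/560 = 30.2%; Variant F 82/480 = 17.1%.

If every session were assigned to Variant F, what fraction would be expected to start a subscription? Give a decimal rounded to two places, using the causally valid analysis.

The distribution of device type is itself part of what the variant does — it is an intermediate outcome. Holding it fixed would remove that part of the effect; the total effect is the pooled difference.
So P(outcome | do(Variant F)) is just the pooled rate for Variant F: 82/480 = 0.171.

0.17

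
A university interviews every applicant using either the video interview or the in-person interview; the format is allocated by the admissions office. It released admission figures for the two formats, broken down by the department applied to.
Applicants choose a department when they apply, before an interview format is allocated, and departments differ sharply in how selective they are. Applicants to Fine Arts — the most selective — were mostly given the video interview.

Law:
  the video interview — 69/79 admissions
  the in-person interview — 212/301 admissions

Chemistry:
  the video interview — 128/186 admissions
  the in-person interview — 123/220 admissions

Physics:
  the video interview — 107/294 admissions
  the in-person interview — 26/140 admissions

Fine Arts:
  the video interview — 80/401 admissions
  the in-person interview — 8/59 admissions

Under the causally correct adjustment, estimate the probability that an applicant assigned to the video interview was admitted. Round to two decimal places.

Within every department level the video interview has the higher rate, yet pooled the in-person interview does — Simpson's reversal.
The imbalance in department arose from how applicants were allocated, not from anything the interview format did; and department independently affects the outcome. The pooled gap is confounded — condition on department.
Standardising the video interview to the population department mix: 0.226·69/79 + 0.242·128/186 + 0.258·107/294 + 0.274·80/401 = 0.513.

0.51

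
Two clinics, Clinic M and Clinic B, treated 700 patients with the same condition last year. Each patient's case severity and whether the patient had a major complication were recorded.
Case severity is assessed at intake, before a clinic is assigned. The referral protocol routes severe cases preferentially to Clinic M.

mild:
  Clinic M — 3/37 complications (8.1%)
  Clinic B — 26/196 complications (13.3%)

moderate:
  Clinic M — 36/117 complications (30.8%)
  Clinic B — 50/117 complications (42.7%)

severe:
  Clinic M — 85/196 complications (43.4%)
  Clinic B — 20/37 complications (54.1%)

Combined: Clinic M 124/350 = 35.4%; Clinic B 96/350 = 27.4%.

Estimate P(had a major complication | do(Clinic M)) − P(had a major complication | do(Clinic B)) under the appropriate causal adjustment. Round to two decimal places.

-0.09

Nothing the clinic does changes case severity; the imbalance is an allocation artefact. With case severity also predicting the outcome, the pooled figure is confounded, and the within-stratum comparison is the causal one.
Adjusting over the population distribution of case severity: 0.333·(0.081−0.133) + 0.334·(0.308−0.427) + 0.333·(0.434−0.541) = -0.093.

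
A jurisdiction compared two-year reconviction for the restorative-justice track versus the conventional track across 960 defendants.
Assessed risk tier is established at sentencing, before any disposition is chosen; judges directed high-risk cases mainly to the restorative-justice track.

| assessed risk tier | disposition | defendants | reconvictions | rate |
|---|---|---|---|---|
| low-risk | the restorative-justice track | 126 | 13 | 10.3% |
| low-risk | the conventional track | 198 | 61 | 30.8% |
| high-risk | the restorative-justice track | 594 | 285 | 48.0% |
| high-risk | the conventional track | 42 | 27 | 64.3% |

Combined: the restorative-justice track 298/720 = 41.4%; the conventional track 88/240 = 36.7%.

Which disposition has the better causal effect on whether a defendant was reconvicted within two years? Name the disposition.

the restorative-justice track

Within every assessed risk tier level the restorative-justice track has the lower rate, yet pooled the conventional track does — Simpson's reversal.
Since assessed risk tier is a pre-existing factor (not a product of the disposition) and it affects the outcome on its own, it is a confounder. The stratified rates, not the pooled rate, identify the causal effect.
Within each level — low-risk: 10.3% vs 30.8%; high-risk: 48.0% vs 64.3% — the restorative-justice track is lower every time.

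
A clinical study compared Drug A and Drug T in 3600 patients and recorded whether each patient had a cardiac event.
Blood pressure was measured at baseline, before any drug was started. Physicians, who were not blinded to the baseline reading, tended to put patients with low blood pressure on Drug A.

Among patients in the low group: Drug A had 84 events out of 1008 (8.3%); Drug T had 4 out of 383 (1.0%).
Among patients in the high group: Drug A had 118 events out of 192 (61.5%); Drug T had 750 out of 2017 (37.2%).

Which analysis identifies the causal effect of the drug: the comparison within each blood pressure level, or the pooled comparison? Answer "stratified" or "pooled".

stratified

The blood pressure-specific comparison favours Drug T throughout, but the pooled figures favour Drug A. The question is whether to condition on blood pressure.
Blood pressure is set before the drug has any effect — it is not caused by the drug — and it independently drives the outcome. That makes it a confounder, so the causal comparison is within blood pressure levels.
Within each level — low: 8.3% vs 1.0%; high: 61.5% vs 37.2% — Drug T is lower every time.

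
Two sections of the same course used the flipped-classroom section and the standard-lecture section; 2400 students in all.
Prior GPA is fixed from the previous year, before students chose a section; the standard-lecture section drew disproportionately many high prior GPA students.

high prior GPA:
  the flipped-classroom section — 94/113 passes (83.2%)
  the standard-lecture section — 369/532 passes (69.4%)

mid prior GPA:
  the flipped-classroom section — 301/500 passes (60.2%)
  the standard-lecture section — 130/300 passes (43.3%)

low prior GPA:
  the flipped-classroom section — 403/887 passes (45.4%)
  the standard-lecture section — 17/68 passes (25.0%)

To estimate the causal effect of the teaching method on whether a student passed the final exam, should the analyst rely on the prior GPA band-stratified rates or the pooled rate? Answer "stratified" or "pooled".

The stratified and pooled comparisons disagree (the flipped-classroom section wins within each prior GPA band; the standard-lecture section wins overall), so the answer turns on the causal role of prior GPA band.
Here prior GPA band is a common cause — it drives both which teaching method a case falls under and the outcome. The crude comparison mixes populations; the stratum-specific rates are the causally relevant ones.
Within each level — high prior GPA: 83.2% vs 69.4%; mid prior GPA: 60.2% vs 43.3%; low prior GPA: 45.4% vs 25.0% — the flipped-classroom section is higher every time.

stratified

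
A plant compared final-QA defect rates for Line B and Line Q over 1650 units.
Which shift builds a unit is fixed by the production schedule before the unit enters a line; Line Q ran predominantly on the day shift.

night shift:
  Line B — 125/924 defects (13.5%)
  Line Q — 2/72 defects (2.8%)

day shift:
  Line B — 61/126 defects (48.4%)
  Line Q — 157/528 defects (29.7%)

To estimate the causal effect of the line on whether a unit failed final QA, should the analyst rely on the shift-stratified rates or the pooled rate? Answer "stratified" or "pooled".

stratified

Shift differs across lines for reasons unrelated to any effect of the line itself, and it separately predicts the outcome — a classic confounder. We must compare within shift levels.
Within each level — night shift: 13.5% vs 2.8%; day shift: 48.4% vs 29.7% — Line Q is lower every time.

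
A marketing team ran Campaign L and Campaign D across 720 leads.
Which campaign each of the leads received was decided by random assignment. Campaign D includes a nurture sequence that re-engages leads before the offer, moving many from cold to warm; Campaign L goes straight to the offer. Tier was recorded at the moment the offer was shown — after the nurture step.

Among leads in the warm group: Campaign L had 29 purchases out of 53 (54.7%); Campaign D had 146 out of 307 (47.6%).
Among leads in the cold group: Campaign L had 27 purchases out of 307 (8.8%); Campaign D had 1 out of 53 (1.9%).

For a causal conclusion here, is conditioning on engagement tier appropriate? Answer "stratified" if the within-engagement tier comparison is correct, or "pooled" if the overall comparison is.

pooled

Engagement tier lies on the pathway campaign → engagement tier → outcome, so adjusting for it blocks the indirect effect. For the total causal effect of campaign, use the unadjusted pooled rates.
Pooled: Campaign L 15.6% vs Campaign D 40.8%; Campaign D is higher overall.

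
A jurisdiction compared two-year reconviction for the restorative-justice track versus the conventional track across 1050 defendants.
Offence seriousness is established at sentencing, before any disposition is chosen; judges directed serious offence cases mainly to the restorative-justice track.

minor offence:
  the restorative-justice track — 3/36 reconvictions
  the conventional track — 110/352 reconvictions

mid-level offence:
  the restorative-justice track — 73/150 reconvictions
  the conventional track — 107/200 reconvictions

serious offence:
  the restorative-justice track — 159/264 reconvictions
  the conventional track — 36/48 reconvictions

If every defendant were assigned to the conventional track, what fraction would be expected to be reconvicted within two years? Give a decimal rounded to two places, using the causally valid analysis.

0.52

Offence seriousness differs across dispositions for reasons unrelated to any effect of the disposition itself, and it separately predicts the outcome — a classic confounder. We must compare within offence seriousness levels.
Standardising the conventional track to the population offence seriousness mix: 0.370·110/352 + 0.333·107/200 + 0.297·36/48 = 0.517.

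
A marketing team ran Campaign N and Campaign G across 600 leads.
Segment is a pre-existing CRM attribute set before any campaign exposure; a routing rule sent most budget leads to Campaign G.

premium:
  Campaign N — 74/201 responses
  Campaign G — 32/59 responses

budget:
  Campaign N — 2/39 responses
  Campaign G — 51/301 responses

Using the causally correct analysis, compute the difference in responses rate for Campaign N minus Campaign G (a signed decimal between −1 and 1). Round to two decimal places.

Campaign G is higher inside every customer segment stratum but Campaign N is higher in aggregate. Whether to stratify depends on how customer segment relates to the campaign.
Nothing the campaign does changes customer segment; the imbalance is an allocation artefact. With customer segment also predicting the outcome, the pooled figure is confounded, and the within-stratum comparison is the causal one.
Adjusting over the population distribution of customer segment: 0.433·(0.368−0.542) + 0.567·(0.051−0.169) = -0.142.

-0.14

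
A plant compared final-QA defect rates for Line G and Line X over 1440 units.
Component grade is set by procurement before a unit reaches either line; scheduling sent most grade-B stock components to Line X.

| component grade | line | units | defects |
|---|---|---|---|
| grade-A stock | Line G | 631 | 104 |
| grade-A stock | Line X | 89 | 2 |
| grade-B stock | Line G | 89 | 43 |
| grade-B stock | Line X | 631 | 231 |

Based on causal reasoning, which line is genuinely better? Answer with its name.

Component grade is set before the line has any effect — it is not caused by the line — and it independently drives the outcome. That makes it a confounder, so the causal comparison is within component grade levels.
Within each level — grade-A stock: 16.5% vs 2.2%; grade-B stock: 48.3% vs 36.6% — Line X is lower every time.

Line X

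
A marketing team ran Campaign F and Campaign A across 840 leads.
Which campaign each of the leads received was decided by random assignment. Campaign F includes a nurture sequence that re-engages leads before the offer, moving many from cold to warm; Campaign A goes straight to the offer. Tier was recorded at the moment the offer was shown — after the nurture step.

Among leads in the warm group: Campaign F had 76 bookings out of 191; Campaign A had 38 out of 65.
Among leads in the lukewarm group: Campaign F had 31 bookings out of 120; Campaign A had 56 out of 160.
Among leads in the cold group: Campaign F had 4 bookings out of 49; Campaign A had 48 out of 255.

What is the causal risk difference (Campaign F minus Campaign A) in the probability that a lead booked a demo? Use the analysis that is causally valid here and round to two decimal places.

Because the campaign influences engagement tier, engagement tier is a post-treatment mediator, not a confounder. Stratifying on it would bias the estimate; the causal effect is the crude pooled difference.
The causal difference is the pooled difference: 0.308 − 0.296 = +0.013.

+0.01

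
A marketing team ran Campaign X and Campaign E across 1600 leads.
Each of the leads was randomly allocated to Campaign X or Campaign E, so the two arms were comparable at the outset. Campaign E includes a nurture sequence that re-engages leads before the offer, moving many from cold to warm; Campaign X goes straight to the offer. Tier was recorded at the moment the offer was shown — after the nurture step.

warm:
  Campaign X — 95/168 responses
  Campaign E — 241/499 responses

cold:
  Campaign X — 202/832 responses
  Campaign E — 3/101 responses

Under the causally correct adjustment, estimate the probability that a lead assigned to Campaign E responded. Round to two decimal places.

0.41

Engagement tier is downstream of the campaign. One should not condition on a consequence of treatment, so the overall rates are the right comparison.
So P(outcome | do(Campaign E)) is just the pooled rate for Campaign E: 244/600 = 0.407.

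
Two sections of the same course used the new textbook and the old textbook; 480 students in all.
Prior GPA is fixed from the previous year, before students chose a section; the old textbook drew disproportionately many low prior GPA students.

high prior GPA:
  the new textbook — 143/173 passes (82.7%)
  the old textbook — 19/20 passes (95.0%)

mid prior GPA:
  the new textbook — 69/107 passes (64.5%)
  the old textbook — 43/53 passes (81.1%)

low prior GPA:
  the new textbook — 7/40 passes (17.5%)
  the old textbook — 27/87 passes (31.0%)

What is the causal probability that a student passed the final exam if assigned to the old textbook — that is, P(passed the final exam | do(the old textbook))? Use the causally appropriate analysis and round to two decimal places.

0.73

Nothing the teaching method does changes prior GPA band; the imbalance is an allocation artefact. With prior GPA band also predicting the outcome, the pooled figure is confounded, and the within-stratum comparison is the causal one.
Standardising the old textbook to the population prior GPA band mix: 0.402·19/20 + 0.333·43/53 + 0.265·27/87 = 0.735.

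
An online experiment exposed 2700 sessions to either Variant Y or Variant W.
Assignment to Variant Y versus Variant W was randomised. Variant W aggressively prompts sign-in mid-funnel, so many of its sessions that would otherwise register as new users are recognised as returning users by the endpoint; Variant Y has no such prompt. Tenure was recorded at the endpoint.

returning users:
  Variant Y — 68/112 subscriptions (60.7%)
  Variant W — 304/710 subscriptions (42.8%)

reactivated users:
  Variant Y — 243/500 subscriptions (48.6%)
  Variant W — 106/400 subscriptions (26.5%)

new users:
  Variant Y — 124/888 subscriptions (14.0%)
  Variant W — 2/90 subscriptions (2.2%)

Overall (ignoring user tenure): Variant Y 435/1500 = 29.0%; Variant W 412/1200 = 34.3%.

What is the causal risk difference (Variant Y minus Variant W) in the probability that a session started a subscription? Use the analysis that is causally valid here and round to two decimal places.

User tenure is downstream of the variant. One should not condition on a consequence of treatment, so the overall rates are the right comparison.
The causal difference is the pooled difference: 0.290 − 0.343 = -0.053.

-0.05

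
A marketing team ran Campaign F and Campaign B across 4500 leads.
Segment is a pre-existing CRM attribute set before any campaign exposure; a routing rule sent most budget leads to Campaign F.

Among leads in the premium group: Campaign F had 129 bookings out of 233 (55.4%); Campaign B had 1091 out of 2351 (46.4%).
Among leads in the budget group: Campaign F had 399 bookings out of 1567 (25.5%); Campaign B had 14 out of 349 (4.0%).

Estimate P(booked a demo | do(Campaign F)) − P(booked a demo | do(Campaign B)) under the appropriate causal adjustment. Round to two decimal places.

The stratified and pooled comparisons disagree (Campaign F wins within each customer segment; Campaign B wins overall), so the answer turns on the causal role of customer segment.
Here customer segment is a common cause — it drives both which campaign a case falls under and the outcome. The crude comparison mixes populations; the stratum-specific rates are the causally relevant ones.
Adjusting over the population distribution of customer segment: 0.574·(0.554−0.464) + 0.426·(0.255−0.040) = +0.143.

+0.14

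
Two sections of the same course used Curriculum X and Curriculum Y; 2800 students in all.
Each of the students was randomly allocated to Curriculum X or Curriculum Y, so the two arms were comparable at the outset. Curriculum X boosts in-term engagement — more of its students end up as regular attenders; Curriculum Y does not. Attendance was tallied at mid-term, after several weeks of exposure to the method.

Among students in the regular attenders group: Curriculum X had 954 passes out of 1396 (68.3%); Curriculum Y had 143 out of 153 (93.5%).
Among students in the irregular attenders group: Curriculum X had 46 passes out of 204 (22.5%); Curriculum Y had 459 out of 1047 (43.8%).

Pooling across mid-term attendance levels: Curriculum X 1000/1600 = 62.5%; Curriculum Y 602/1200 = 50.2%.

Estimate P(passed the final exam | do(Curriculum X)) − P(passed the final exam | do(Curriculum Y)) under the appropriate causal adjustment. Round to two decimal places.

+0.12

The distribution of mid-term attendance is itself part of what the teaching method does — it is an intermediate outcome. Holding it fixed would remove that part of the effect; the total effect is the pooled difference.
The causal difference is the pooled difference: 0.625 − 0.502 = +0.123.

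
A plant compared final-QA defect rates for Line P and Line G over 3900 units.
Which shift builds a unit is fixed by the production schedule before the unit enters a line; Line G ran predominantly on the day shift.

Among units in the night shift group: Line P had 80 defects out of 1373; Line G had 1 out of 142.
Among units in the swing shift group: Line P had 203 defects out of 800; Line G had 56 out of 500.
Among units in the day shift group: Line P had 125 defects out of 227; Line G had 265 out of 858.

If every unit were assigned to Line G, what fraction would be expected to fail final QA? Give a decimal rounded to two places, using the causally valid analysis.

0.13

Line G is lower inside every shift stratum but Line P is lower in aggregate. Whether to stratify depends on how shift relates to the line.
Shift differs across lines for reasons unrelated to any effect of the line itself, and it separately predicts the outcome — a classic confounder. We must compare within shift levels.
Standardising Line G to the population shift mix: 0.388·1/142 + 0.333·56/500 + 0.278·265/858 = 0.126.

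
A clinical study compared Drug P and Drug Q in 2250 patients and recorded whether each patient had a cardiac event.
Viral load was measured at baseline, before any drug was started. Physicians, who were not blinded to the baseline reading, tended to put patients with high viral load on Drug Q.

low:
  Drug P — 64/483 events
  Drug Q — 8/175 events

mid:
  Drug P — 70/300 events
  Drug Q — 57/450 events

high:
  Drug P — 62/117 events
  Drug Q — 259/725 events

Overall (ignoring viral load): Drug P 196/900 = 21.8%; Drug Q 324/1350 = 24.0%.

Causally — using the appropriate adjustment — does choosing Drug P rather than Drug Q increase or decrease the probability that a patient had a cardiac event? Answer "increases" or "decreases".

Nothing the drug does changes viral load; the imbalance is an allocation artefact. With viral load also predicting the outcome, the pooled figure is confounded, and the within-stratum comparison is the causal one.
Within each level — low: 13.3% vs 4.6%; mid: 23.3% vs 12.7%; high: 53.0% vs 35.7% — Drug Q is lower every time.

increases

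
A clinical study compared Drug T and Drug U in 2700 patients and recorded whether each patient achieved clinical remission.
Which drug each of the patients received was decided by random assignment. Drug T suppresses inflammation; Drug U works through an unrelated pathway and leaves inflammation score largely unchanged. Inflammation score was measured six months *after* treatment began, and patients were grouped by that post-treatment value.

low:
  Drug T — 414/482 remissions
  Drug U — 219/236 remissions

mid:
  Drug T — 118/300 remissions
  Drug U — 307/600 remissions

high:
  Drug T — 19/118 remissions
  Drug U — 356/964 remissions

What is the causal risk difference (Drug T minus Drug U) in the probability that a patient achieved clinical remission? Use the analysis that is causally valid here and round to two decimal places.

The distribution of inflammation score is itself part of what the drug does — it is an intermediate outcome. Holding it fixed would remove that part of the effect; the total effect is the pooled difference.
The causal difference is the pooled difference: 0.612 − 0.490 = +0.122.

+0.12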